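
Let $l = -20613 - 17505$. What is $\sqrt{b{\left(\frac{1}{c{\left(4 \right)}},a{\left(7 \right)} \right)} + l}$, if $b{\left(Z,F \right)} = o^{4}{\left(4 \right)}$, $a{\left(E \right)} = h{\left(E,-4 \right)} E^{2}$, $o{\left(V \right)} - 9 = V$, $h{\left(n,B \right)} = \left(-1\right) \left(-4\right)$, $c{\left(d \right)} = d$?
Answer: $i \sqrt{9557} \approx 97.76 i$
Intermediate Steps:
$h{\left(n,B \right)} = 4$
$o{\left(V \right)} = 9 + V$
$a{\left(E \right)} = 4 E^{2}$
$l = -38118$
$b{\left(Z,F \right)} = 28561$ ($b{\left(Z,F \right)} = \left(9 + 4\right)^{4} = 13^{4} = 28561$)
$\sqrt{b{\left(\frac{1}{c{\left(4 \right)}},a{\left(7 \right)} \right)} + l} = \sqrt{28561 - 38118} = \sqrt{-9557} = i \sqrt{9557}$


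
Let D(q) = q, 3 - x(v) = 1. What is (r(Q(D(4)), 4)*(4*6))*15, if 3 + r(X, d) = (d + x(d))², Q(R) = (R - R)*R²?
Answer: 11880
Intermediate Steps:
x(v) = 2 (x(v) = 3 - 1*1 = 3 - 1 = 2)
Q(R) = 0 (Q(R) = 0*R² = 0)
r(X, d) = -3 + (2 + d)² (r(X, d) = -3 + (d + 2)² = -3 + (2 + d)²)
(r(Q(D(4)), 4)*(4*6))*15 = ((-3 + (2 + 4)²)*(4*6))*15 = ((-3 + 6²)*24)*15 = ((-3 + 36)*24)*15 = (33*24)*15 = 792*15 = 11880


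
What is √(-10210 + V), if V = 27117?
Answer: √16907 ≈ 130.03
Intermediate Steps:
√(-10210 + V) = √(-10210 + 27117) = √16907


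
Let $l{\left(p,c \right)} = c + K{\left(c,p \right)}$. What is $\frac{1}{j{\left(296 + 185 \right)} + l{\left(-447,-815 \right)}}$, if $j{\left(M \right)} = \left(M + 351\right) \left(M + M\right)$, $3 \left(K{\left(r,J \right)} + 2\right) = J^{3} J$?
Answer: $\frac{1}{13308678394} \approx 7.5139 \cdot 10^{-11}$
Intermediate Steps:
$K{\left(r,J \right)} = -2 + \frac{J^{4}}{3}$ ($K{\left(r,J \right)} = -2 + \frac{J^{3} J}{3} = -2 + \frac{J^{4}}{3}$)
$l{\left(p,c \right)} = -2 + c + \frac{p^{4}}{3}$ ($l{\left(p,c \right)} = c + \left(-2 + \frac{p^{4}}{3}\right) = -2 + c + \frac{p^{4}}{3}$)
$j{\left(M \right)} = 2 M \left(351 + M\right)$ ($j{\left(M \right)} = \left(351 + M\right) 2 M = 2 M \left(351 + M\right)$)
$\frac{1}{j{\left(296 + 185 \right)} + l{\left(-447,-815 \right)}} = \frac{1}{2 \left(296 + 185\right) \left(351 + \left(296 + 185\right)\right) - \left(817 - 13307878827\right)} = \frac{1}{2 \cdot 481 \left(351 + 481\right) - -13307878010} = \frac{1}{2 \cdot 481 \cdot 832 - -13307878010} = \frac{1}{800384 + 13307878010} = \frac{1}{13308678394}$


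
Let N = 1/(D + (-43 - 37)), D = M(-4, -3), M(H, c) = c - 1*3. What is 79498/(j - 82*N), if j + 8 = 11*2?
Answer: 3418414/643 ≈ 5316.4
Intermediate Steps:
j = 14 (j = -8 + 11*2 = -8 + 22 = 14)
M(H, c) = -3 + c (M(H, c) = c - 3 = -3 + c)
D = -6 (D = -3 - 3 = -6)
N = -1/86 (N = 1/(-6 + (-43 - 37)) = 1/(-6 - 80) = 1/(-86) = -1/86 ≈ -0.011628)
79498/(j - 82*N) = 79498/(14 - 82*(-1/86)) = 79498/(14 + 41/43) = 79498/(643/43) = 79498*(43/643) = 3418414/643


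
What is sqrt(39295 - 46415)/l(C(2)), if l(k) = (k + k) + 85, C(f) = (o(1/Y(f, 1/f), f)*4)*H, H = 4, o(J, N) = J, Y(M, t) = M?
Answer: 4*I*sqrt(445)/101 ≈ 0.83545*I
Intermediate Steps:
C(f) = 16/f (C(f) = (4/f)*4 = 16/f)
l(k) = 85 + 2*k (l(k) = 2*k + 85 = 85 + 2*k)
sqrt(39295 - 46415)/l(C(2)) = sqrt(39295 - 46415)/(85 + 2*(16/2)) = sqrt(-7120)/(85 + 2*(16*(1/2))) = (4*I*sqrt(445))/(85 + 2*8) = (4*I*sqrt(445))/(85 + 16) = (4*I*sqrt(445))/101 = (4*I*sqrt(445))*(1/101) = 4*I*sqrt(445)/101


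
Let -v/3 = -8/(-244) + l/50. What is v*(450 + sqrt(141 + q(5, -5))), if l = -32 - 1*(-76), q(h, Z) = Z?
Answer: -75168/61 - 8352*sqrt(34)/1525 ≈ -1264.2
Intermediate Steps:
l = 44 (l = -32 + 76 = 44)
v = -4176/1525 (v = -3*(-8/(-244) + 44/50) = -3*(-8*(-1/244) + 44*(1/50)) = -3*(2/61 + 22/25) = -3*1392/1525 = -4176/1525 ≈ -2.7384)
v*(450 + sqrt(141 + q(5, -5))) = -4176*(450 + sqrt(141 - 5))/1525 = -4176*(450 + sqrt(136))/1525 = -4176*(450 + 2*sqrt(34))/1525 = -75168/61 - 8352*sqrt(34)/1525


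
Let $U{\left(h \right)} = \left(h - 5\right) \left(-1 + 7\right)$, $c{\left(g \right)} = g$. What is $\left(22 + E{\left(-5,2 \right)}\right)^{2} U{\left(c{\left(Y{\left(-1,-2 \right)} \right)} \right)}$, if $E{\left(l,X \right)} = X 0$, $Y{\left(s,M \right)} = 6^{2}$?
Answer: $90024$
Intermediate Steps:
$Y{\left(s,M \right)} = 36$
$E{\left(l,X \right)} = 0$
$U{\left(h \right)} = -30 + 6 h$ ($U{\left(h \right)} = \left(-5 + h\right) 6 = -30 + 6 h$)
$\left(22 + E{\left(-5,2 \right)}\right)^{2} U{\left(c{\left(Y{\left(-1,-2 \right)} \right)} \right)} = \left(22 + 0\right)^{2} \left(-30 + 6 \cdot 36\right) = 22^{2} \left(-30 + 216\right) = 484 \cdot 186 = 90024$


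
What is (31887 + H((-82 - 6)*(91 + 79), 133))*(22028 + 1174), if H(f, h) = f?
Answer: 392740254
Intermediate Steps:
(31887 + H((-82 - 6)*(91 + 79), 133))*(22028 + 1174) = (31887 + (-82 - 6)*(91 + 79))*(22028 + 1174) = (31887 - 88*170)*23202 = (31887 - 14960)*23202 = 16927*23202 = 392740254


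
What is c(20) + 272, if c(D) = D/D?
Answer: 273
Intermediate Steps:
c(D) = 1
c(20) + 272 = 1 + 272 = 273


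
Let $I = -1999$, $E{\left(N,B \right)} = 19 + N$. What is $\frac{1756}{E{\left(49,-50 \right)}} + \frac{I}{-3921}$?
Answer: $\frac{1755302}{66657} \approx 26.333$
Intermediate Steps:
$\frac{1756}{E{\left(49,-50 \right)}} + \frac{I}{-3921} = \frac{1756}{19 + 49} - \frac{1999}{-3921} = \frac{1756}{68} - - \frac{1999}{3921} = 1756 \cdot \frac{1}{68} + \frac{1999}{3921} = \frac{439}{17} + \frac{1999}{3921} = \frac{1755302}{66657}$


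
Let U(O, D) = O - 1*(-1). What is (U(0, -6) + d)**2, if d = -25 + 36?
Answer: 144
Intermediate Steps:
d = 11
U(O, D) = 1 + O (U(O, D) = O + 1 = 1 + O)
(U(0, -6) + d)**2 = ((1 + 0) + 11)**2 = (1 + 11)**2 = 12**2 = 144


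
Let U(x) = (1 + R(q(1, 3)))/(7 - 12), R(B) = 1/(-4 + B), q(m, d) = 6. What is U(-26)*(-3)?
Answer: 9/10 ≈ 0.90000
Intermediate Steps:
U(x) = -3/10 (U(x) = (1 + 1/(-4 + 6))/(7 - 12) = (1 + 1/2)/(-5) = (1 + 1/2)*(-1/5) = (3/2)*(-1/5) = -3/10)
U(-26)*(-3) = -3/10*(-3) = 9/10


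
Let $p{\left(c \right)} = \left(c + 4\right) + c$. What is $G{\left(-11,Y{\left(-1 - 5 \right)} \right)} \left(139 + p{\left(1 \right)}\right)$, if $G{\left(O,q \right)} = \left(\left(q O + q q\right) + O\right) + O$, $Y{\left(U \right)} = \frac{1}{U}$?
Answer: $- \frac{105125}{36} \approx -2920.1$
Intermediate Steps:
$p{\left(c \right)} = 4 + 2 c$ ($p{\left(c \right)} = \left(4 + c\right) + c = 4 + 2 c$)
$G{\left(O,q \right)} = q^{2} + 2 O + O q$ ($G{\left(O,q \right)} = \left(\left(O q + q^{2}\right) + O\right) + O = \left(\left(q^{2} + O q\right) + O\right) + O = \left(O + q^{2} + O q\right) + O = q^{2} + 2 O + O q$)
$G{\left(-11,Y{\left(-1 - 5 \right)} \right)} \left(139 + p{\left(1 \right)}\right) = \left(\left(\frac{1}{-1 - 5}\right)^{2} + 2 \left(-11\right) - \frac{11}{-1 - 5}\right) \left(139 + \left(4 + 2 \cdot 1\right)\right) = \left(\left(\frac{1}{-1 - 5}\right)^{2} - 22 - \frac{11}{-1 - 5}\right) \left(139 + \left(4 + 2\right)\right) = \left(\left(\frac{1}{-6}\right)^{2} - 22 - \frac{11}{-6}\right) \left(139 + 6\right) = \left(\left(- \frac{1}{6}\right)^{2} - 22 - - \frac{11}{6}\right) 145 = \left(\frac{1}{36} - 22 + \frac{11}{6}\right) 145 = \left(- \frac{725}{36}\right) 145 = - \frac{105125}{36}$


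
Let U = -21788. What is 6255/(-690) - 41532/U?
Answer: -1793781/250562 ≈ -7.1590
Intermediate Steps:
6255/(-690) - 41532/U = 6255/(-690) - 41532/(-21788) = 6255*(-1/690) - 41532*(-1/21788) = -417/46 + 10383/5447 = -1793781/250562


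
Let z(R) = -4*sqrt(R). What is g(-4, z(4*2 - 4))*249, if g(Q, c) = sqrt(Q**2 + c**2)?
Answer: 996*sqrt(5) ≈ 2227.1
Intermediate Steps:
g(-4, z(4*2 - 4))*249 = sqrt((-4)**2 + (-4*sqrt(4*2 - 4))**2)*249 = sqrt(16 + (-4*sqrt(8 - 4))**2)*249 = sqrt(16 + (-4*sqrt(4))**2)*249 = sqrt(16 + (-4*2)**2)*249 = sqrt(16 + (-8)**2)*249 = sqrt(16 + 64)*249 = sqrt(80)*249 = (4*sqrt(5))*249 = 996*sqrt(5)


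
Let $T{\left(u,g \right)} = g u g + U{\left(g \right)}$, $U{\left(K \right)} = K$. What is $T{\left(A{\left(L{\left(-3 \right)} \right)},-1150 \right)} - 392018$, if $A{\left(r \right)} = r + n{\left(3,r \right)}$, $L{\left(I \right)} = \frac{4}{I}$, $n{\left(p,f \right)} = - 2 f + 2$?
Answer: $\frac{12045496}{3} \approx 4.0152 \cdot 10^{6}$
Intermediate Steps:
$n{\left(p,f \right)} = 2 - 2 f$
$A{\left(r \right)} = 2 - r$ ($A{\left(r \right)} = r - \left(-2 + 2 r\right) = 2 - r$)
$T{\left(u,g \right)} = g + u g^{2}$ ($T{\left(u,g \right)} = g u g + g = u g^{2} + g = g + u g^{2}$)
$T{\left(A{\left(L{\left(-3 \right)} \right)},-1150 \right)} - 392018 = - 1150 \left(1 - 1150 \left(2 - \frac{4}{-3}\right)\right) - 392018 = - 1150 \left(1 - 1150 \left(2 - 4 \left(- \frac{1}{3}\right)\right)\right) - 392018 = - 1150 \left(1 - 1150 \left(2 - - \frac{4}{3}\right)\right) - 392018 = - 1150 \left(1 - 1150 \left(2 + \frac{4}{3}\right)\right) - 392018 = - 1150 \left(1 - \frac{11500}{3}\right) - 392018 = \left(-1150\right) \left(- \frac{11497}{3}\right) - 392018 = \frac{13221550}{3} - 392018 = \frac{12045496}{3}$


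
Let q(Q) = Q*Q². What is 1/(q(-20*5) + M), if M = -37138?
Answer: -1/1037138 ≈ -9.6419e-7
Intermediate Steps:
q(Q) = Q³
1/(q(-20*5) + M) = 1/((-20*5)³ - 37138) = 1/((-100)³ - 37138) = 1/(-1000000 - 37138) = 1/(-1037138) = -1/1037138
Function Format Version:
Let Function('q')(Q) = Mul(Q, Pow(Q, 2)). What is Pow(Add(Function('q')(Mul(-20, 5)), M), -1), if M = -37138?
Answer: Rational(-1, 1037138) ≈ -9.6419e-7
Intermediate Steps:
Function('q')(Q) = Pow(Q, 3)
Pow(Add(Function('q')(Mul(-20, 5)), M), -1) = Pow(Add(Pow(Mul(-20, 5), 3), -37138), -1) = Pow(Add(Pow(-100, 3), -37138), -1) = Pow(Add(-1000000, -37138), -1) = Pow(-1037138, -1) = Rational(-1, 1037138)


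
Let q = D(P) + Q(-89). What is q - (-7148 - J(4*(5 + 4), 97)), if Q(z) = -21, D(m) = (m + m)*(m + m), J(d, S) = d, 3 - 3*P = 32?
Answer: 67831/9 ≈ 7536.8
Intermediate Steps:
P = -29/3 (P = 1 - ⅓*32 = 1 - 32/3 = -29/3 ≈ -9.6667)
D(m) = 4*m² (D(m) = (2*m)*(2*m) = 4*m²)
q = 3175/9 (q = 4*(-29/3)² - 21 = 4*(841/9) - 21 = 3364/9 - 21 = 3175/9 ≈ 352.78)
q - (-7148 - J(4*(5 + 4), 97)) = 3175/9 - (-7148 - 4*(5 + 4)) = 3175/9 - (-7148 - 4*9) = 3175/9 - (-7148 - 1*36) = 3175/9 - (-7148 - 36) = 3175/9 - 1*(-7184) = 3175/9 + 7184 = 67831/9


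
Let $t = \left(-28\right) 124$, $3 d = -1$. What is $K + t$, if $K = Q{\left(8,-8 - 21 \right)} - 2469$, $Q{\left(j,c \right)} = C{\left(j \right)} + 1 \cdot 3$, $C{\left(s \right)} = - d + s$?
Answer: $- \frac{17789}{3} \approx -5929.7$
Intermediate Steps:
$d = - \frac{1}{3}$ ($d = \frac{1}{3} \left(-1\right) = - \frac{1}{3} \approx -0.33333$)
$C{\left(s \right)} = \frac{1}{3} + s$ ($C{\left(s \right)} = \left(-1\right) \left(- \frac{1}{3}\right) + s = \frac{1}{3} + s$)
$t = -3472$
$Q{\left(j,c \right)} = \frac{10}{3} + j$ ($Q{\left(j,c \right)} = \left(\frac{1}{3} + j\right) + 1 \cdot 3 = \left(\frac{1}{3} + j\right) + 3 = \frac{10}{3} + j$)
$K = - \frac{7373}{3}$ ($K = \left(\frac{10}{3} + 8\right) - 2469 = \frac{34}{3} - 2469 = - \frac{7373}{3} \approx -2457.7$)
$K + t = - \frac{7373}{3} - 3472 = - \frac{17789}{3}$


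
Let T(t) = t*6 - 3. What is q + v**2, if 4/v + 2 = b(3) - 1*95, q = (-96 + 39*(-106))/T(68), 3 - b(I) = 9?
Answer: -997102/95481 ≈ -10.443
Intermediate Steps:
T(t) = -3 + 6*t (T(t) = 6*t - 3 = -3 + 6*t)
b(I) = -6 (b(I) = 3 - 1*9 = 3 - 9 = -6)
q = -94/9 (q = (-96 + 39*(-106))/(-3 + 6*68) = (-96 - 4134)/(-3 + 408) = -4230/405 = -4230*1/405 = -94/9 ≈ -10.444)
v = -4/103 (v = 4/(-2 + (-6 - 1*95)) = 4/(-2 + (-6 - 95)) = 4/(-2 - 101) = 4/(-103) = 4*(-1/103) = -4/103 ≈ -0.038835)
q + v**2 = -94/9 + (-4/103)**2 = -94/9 + 16/10609 = -997102/95481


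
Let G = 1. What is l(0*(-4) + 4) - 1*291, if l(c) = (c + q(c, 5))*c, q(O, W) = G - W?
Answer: -291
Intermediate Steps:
q(O, W) = 1 - W
l(c) = c*(-4 + c) (l(c) = (c + (1 - 1*5))*c = (c + (1 - 5))*c = (c - 4)*c = (-4 + c)*c = c*(-4 + c))
l(0*(-4) + 4) - 1*291 = (0*(-4) + 4)*(-4 + (0*(-4) + 4)) - 1*291 = (0 + 4)*(-4 + (0 + 4)) - 291 = 4*(-4 + 4) - 291 = 4*0 - 291 = 0 - 291 = -291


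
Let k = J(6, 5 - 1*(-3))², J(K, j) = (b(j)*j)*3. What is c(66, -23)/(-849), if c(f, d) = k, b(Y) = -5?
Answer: -4800/283 ≈ -16.961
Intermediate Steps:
J(K, j) = -15*j (J(K, j) = -5*j*3 = -15*j)
k = 14400 (k = (-15*(5 - 1*(-3)))² = (-15*(5 + 3))² = (-15*8)² = (-120)² = 14400)
c(f, d) = 14400
c(66, -23)/(-849) = 14400/(-849) = 14400*(-1/849) = -4800/283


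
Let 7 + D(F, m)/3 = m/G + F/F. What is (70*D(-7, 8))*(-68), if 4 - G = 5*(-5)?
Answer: 2370480/29 ≈ 81741.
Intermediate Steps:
G = 29 (G = 4 - 5*(-5) = 4 - 1*(-25) = 4 + 25 = 29)
D(F, m) = -18 + 3*m/29 (D(F, m) = -21 + 3*(m/29 + F/F) = -21 + 3*(m*(1/29) + 1) = -21 + 3*(m/29 + 1) = -21 + 3*(1 + m/29) = -21 + (3 + 3*m/29) = -18 + 3*m/29)
(70*D(-7, 8))*(-68) = (70*(-18 + (3/29)*8))*(-68) = (70*(-18 + 24/29))*(-68) = (70*(-498/29))*(-68) = -34860/29*(-68) = 2370480/29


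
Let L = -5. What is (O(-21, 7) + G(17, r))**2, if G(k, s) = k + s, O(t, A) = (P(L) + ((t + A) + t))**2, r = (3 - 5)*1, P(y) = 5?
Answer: 837225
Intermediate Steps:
r = -2 (r = -2*1 = -2)
O(t, A) = (5 + A + 2*t)**2 (O(t, A) = (5 + ((t + A) + t))**2 = (5 + ((A + t) + t))**2 = (5 + (A + 2*t))**2 = (5 + A + 2*t)**2)
(O(-21, 7) + G(17, r))**2 = ((5 + 7 + 2*(-21))**2 + (17 - 2))**2 = ((5 + 7 - 42)**2 + 15)**2 = ((-30)**2 + 15)**2 = (900 + 15)**2 = 915**2 = 837225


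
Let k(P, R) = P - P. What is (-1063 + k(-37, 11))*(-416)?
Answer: 442208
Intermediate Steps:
k(P, R) = 0
(-1063 + k(-37, 11))*(-416) = (-1063 + 0)*(-416) = -1063*(-416) = 442208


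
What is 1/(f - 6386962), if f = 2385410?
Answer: -1/4001552 ≈ -2.4990e-7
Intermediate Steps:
1/(f - 6386962) = 1/(2385410 - 6386962) = 1/(-4001552) = -1/4001552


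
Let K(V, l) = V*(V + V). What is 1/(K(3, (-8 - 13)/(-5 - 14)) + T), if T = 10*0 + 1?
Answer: 1/19 ≈ 0.052632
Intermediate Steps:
K(V, l) = 2*V**2 (K(V, l) = V*(2*V) = 2*V**2)
T = 1 (T = 0 + 1 = 1)
1/(K(3, (-8 - 13)/(-5 - 14)) + T) = 1/(2*3**2 + 1) = 1/(2*9 + 1) = 1/(18 + 1) = 1/19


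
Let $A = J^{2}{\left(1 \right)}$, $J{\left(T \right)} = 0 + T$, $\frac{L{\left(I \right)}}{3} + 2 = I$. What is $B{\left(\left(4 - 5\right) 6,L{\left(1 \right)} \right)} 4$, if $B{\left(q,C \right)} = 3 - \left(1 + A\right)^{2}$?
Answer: $-4$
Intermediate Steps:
$L{\left(I \right)} = -6 + 3 I$
$J{\left(T \right)} = T$
$A = 1$ ($A = 1^{2} = 1$)
$B{\left(q,C \right)} = -1$ ($B{\left(q,C \right)} = 3 - \left(1 + 1\right)^{2} = 3 - 2^{2} = 3 - 4 = -1$)
$B{\left(\left(4 - 5\right) 6,L{\left(1 \right)} \right)} 4 = \left(-1\right) 4 = -4$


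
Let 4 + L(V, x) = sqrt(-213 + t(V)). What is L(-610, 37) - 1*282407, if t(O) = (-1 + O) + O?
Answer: -282411 + I*sqrt(1434) ≈ -2.8241e+5 + 37.868*I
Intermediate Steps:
t(O) = -1 + 2*O
L(V, x) = -4 + sqrt(-214 + 2*V) (L(V, x) = -4 + sqrt(-213 + (-1 + 2*V)) = -4 + sqrt(-214 + 2*V))
L(-610, 37) - 1*282407 = (-4 + sqrt(-214 + 2*(-610))) - 1*282407 = (-4 + sqrt(-214 - 1220)) - 282407 = (-4 + sqrt(-1434)) - 282407 = (-4 + I*sqrt(1434)) - 282407 = -282411 + I*sqrt(1434)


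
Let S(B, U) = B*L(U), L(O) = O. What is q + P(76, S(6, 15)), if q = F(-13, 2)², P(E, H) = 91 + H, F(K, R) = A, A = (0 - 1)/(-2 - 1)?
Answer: 1630/9 ≈ 181.11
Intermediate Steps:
A = ⅓ (A = -1/(-3) = -1*(-⅓) = ⅓ ≈ 0.33333)
S(B, U) = B*U
F(K, R) = ⅓
q = ⅑ (q = (⅓)² = ⅑ ≈ 0.11111)
q + P(76, S(6, 15)) = ⅑ + (91 + 6*15) = ⅑ + (91 + 90) = ⅑ + 181 = 1630/9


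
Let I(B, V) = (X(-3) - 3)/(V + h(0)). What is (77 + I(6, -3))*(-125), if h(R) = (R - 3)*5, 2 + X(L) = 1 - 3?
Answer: -174125/18 ≈ -9673.6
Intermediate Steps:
X(L) = -4 (X(L) = -2 + (1 - 3) = -2 - 2 = -4)
h(R) = -15 + 5*R (h(R) = (-3 + R)*5 = -15 + 5*R)
I(B, V) = -7/(-15 + V) (I(B, V) = (-4 - 3)/(V + (-15 + 5*0)) = -7/(V + (-15 + 0)) = -7/(V - 15) = -7/(-15 + V))
(77 + I(6, -3))*(-125) = (77 - 7/(-15 - 3))*(-125) = (77 - 7/(-18))*(-125) = (77 - 7*(-1/18))*(-125) = (77 + 7/18)*(-125) = (1393/18)*(-125) = -174125/18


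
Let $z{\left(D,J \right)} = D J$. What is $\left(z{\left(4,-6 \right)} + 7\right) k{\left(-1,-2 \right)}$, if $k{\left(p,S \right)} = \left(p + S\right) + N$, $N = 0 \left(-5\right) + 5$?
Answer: $-34$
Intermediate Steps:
$N = 5$ ($N = 0 + 5 = 5$)
$k{\left(p,S \right)} = 5 + S + p$ ($k{\left(p,S \right)} = \left(p + S\right) + 5 = \left(S + p\right) + 5 = 5 + S + p$)
$\left(z{\left(4,-6 \right)} + 7\right) k{\left(-1,-2 \right)} = \left(4 \left(-6\right) + 7\right) \left(5 - 2 - 1\right) = \left(-24 + 7\right) 2 = \left(-17\right) 2 = -34$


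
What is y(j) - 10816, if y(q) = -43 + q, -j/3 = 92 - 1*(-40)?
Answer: -11255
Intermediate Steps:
j = -396 (j = -3*(92 - 1*(-40)) = -3*(92 + 40) = -3*132 = -396)
y(j) - 10816 = (-43 - 396) - 10816 = -439 - 10816 = -11255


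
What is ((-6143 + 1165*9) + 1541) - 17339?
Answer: -11456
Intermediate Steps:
((-6143 + 1165*9) + 1541) - 17339 = ((-6143 + 10485) + 1541) - 17339 = (4342 + 1541) - 17339 = 5883 - 17339 = -11456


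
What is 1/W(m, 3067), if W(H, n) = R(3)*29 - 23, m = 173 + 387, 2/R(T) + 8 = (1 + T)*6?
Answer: -8/155 ≈ -0.051613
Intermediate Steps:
R(T) = 2/(-2 + 6*T) (R(T) = 2/(-8 + (1 + T)*6) = 2/(-8 + (6 + 6*T)) = 2/(-2 + 6*T))
m = 560
W(H, n) = -155/8 (W(H, n) = 29/(-1 + 3*3) - 23 = 29/(-1 + 9) - 23 = 29/8 - 23 = -155/8)
1/W(m, 3067) = 1/(-155/8) = -8/155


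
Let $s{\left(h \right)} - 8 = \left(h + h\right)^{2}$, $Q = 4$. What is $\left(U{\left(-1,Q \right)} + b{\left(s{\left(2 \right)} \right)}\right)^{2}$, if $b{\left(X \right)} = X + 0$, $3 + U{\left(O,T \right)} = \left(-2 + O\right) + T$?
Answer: $484$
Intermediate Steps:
$s{\left(h \right)} = 8 + 4 h^{2}$ ($s{\left(h \right)} = 8 + \left(h + h\right)^{2} = 8 + \left(2 h\right)^{2} = 8 + 4 h^{2}$)
$U{\left(O,T \right)} = -5 + O + T$ ($U{\left(O,T \right)} = -3 + \left(\left(-2 + O\right) + T\right) = -3 + \left(-2 + O + T\right) = -5 + O + T$)
$b{\left(X \right)} = X$
$\left(U{\left(-1,Q \right)} + b{\left(s{\left(2 \right)} \right)}\right)^{2} = \left(\left(-5 - 1 + 4\right) + \left(8 + 4 \cdot 2^{2}\right)\right)^{2} = \left(-2 + \left(8 + 4 \cdot 4\right)\right)^{2} = \left(-2 + \left(8 + 16\right)\right)^{2} = \left(-2 + 24\right)^{2} = 22^{2} = 484$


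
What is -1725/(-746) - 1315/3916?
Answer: 2887055/1460668 ≈ 1.9765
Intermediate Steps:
-1725/(-746) - 1315/3916 = -1725*(-1/746) - 1315*1/3916 = 1725/746 - 1315/3916 = 2887055/1460668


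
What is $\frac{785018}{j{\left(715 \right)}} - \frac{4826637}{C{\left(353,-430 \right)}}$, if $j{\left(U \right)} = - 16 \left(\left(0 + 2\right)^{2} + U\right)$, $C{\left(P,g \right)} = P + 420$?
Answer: $- \frac{28066225481}{4446296} \approx -6312.3$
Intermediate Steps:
$C{\left(P,g \right)} = 420 + P$
$j{\left(U \right)} = -64 - 16 U$ ($j{\left(U \right)} = - 16 \left(2^{2} + U\right) = - 16 \left(4 + U\right) = -64 - 16 U$)
$\frac{785018}{j{\left(715 \right)}} - \frac{4826637}{C{\left(353,-430 \right)}} = \frac{785018}{-64 - 11440} - \frac{4826637}{420 + 353} = \frac{785018}{-64 - 11440} - \frac{4826637}{773} = \frac{785018}{-11504} - \frac{4826637}{773} = 785018 \left(- \frac{1}{11504}\right) - \frac{4826637}{773} = - \frac{392509}{5752} - \frac{4826637}{773} = - \frac{28066225481}{4446296}$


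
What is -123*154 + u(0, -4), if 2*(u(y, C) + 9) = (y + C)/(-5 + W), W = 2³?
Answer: -56855/3 ≈ -18952.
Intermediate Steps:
W = 8
u(y, C) = -9 + C/6 + y/6 (u(y, C) = -9 + ((y + C)/(-5 + 8))/2 = -9 + ((C + y)/3)/2 = -9 + ((C + y)*(⅓))/2 = -9 + (C/3 + y/3)/2 = -9 + (C/6 + y/6) = -9 + C/6 + y/6)
-123*154 + u(0, -4) = -123*154 + (-9 + (⅙)*(-4) + (⅙)*0) = -18942 + (-9 - ⅔ + 0) = -18942 - 29/3 = -56855/3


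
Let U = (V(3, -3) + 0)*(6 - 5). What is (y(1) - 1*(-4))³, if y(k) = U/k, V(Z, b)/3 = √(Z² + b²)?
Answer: 2008 + 1890*√2 ≈ 4680.9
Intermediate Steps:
V(Z, b) = 3*√(Z² + b²)
U = 9*√2 (U = (3*√(3² + (-3)²) + 0)*(6 - 5) = (3*√(9 + 9) + 0)*1 = (3*√18 + 0)*1 = (3*(3*√2) + 0)*1 = (9*√2 + 0)*1 = (9*√2)*1 = 9*√2 ≈ 12.728)
y(k) = 9*√2/k (y(k) = (9*√2)/k = 9*√2/k)
(y(1) - 1*(-4))³ = (9*√2/1 - 1*(-4))³ = (9*√2*1 + 4)³ = (9*√2 + 4)³ = (4 + 9*√2)³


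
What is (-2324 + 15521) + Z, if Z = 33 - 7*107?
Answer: 12481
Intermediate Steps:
Z = -716 (Z = 33 - 749 = -716)
(-2324 + 15521) + Z = (-2324 + 15521) - 716 = 13197 - 716 = 12481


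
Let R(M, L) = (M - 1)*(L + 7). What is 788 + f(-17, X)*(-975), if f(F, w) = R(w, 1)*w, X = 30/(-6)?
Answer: -233212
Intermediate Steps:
R(M, L) = (-1 + M)*(7 + L)
X = -5 (X = 30*(-⅙) = -5)
f(F, w) = w*(-8 + 8*w) (f(F, w) = (-7 - 1*1 + 7*w + 1*w)*w = (-7 - 1 + 7*w + w)*w = (-8 + 8*w)*w = w*(-8 + 8*w))
788 + f(-17, X)*(-975) = 788 + (8*(-5)*(-1 - 5))*(-975) = 788 + (8*(-5)*(-6))*(-975) = 788 + 240*(-975) = 788 - 234000 = -233212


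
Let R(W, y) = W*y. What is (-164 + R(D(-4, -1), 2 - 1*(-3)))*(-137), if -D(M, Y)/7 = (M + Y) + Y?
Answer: -6302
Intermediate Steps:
D(M, Y) = -14*Y - 7*M (D(M, Y) = -7*((M + Y) + Y) = -7*(M + 2*Y) = -14*Y - 7*M)
(-164 + R(D(-4, -1), 2 - 1*(-3)))*(-137) = (-164 + (-14*(-1) - 7*(-4))*(2 - 1*(-3)))*(-137) = (-164 + (14 + 28)*(2 + 3))*(-137) = (-164 + 42*5)*(-137) = (-164 + 210)*(-137) = 46*(-137) = -6302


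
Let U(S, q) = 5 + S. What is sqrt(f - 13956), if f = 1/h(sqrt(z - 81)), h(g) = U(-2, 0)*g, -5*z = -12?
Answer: sqrt(-2155490244 - 131*I*sqrt(1965))/393 ≈ 0.00015913 - 118.14*I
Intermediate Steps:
z = 12/5 (z = -1/5*(-12) = 12/5 ≈ 2.4000)
h(g) = 3*g (h(g) = (5 - 2)*g = 3*g)
f = -I*sqrt(1965)/1179 (f = 1/(3*sqrt(12/5 - 81)) = 1/(3*sqrt(-393/5)) = 1/(3*(I*sqrt(1965)/5)) = 1/(3*I*sqrt(1965)/5) = -I*sqrt(1965)/1179 ≈ -0.037598*I)
sqrt(f - 13956) = sqrt(-I*sqrt(1965)/1179 - 13956) = sqrt(-13956 - I*sqrt(1965)/1179)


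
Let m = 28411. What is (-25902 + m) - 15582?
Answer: -13073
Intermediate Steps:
(-25902 + m) - 15582 = (-25902 + 28411) - 15582 = 2509 - 15582 = -13073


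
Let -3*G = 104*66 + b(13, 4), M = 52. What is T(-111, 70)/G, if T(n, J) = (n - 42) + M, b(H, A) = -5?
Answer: 303/6859 ≈ 0.044176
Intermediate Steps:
G = -6859/3 (G = -(104*66 - 5)/3 = -(6864 - 5)/3 = -⅓*6859 = -6859/3 ≈ -2286.3)
T(n, J) = 10 + n (T(n, J) = (n - 42) + 52 = (-42 + n) + 52 = 10 + n)
T(-111, 70)/G = (10 - 111)/(-6859/3) = -101*(-3/6859) = 303/6859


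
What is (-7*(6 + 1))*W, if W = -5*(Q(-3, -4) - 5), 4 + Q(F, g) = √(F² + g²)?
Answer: -980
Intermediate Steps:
Q(F, g) = -4 + √(F² + g²)
W = 20 (W = -5*((-4 + √((-3)² + (-4)²)) - 5) = -5*((-4 + √(9 + 16)) - 5) = -5*((-4 + √25) - 5) = -5*((-4 + 5) - 5) = -5*(1 - 5) = -5*(-4) = 20)
(-7*(6 + 1))*W = -7*(6 + 1)*20 = -7*7*20 = -49*20 = -980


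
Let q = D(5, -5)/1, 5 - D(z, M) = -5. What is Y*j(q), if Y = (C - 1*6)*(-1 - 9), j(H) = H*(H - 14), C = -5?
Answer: -4400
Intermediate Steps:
D(z, M) = 10 (D(z, M) = 5 - 1*(-5) = 5 + 5 = 10)
q = 10 (q = 10/1 = 10*1 = 10)
j(H) = H*(-14 + H)
Y = 110 (Y = (-5 - 1*6)*(-1 - 9) = (-5 - 6)*(-10) = -11*(-10) = 110)
Y*j(q) = 110*(10*(-14 + 10)) = 110*(10*(-4)) = 110*(-40) = -4400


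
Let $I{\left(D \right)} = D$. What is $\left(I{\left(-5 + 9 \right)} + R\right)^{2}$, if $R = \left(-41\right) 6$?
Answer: $58564$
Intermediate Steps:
$R = -246$
$\left(I{\left(-5 + 9 \right)} + R\right)^{2} = \left(\left(-5 + 9\right) - 246\right)^{2} = \left(4 - 246\right)^{2} = \left(-242\right)^{2} = 58564$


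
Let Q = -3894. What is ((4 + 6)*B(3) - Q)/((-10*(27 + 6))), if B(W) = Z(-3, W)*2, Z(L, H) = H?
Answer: -659/55 ≈ -11.982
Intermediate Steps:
B(W) = 2*W (B(W) = W*2 = 2*W)
((4 + 6)*B(3) - Q)/((-10*(27 + 6))) = ((4 + 6)*(2*3) - 1*(-3894))/((-10*(27 + 6))) = (10*6 + 3894)/((-10*33)) = (60 + 3894)/(-330) = 3954*(-1/330) = -659/55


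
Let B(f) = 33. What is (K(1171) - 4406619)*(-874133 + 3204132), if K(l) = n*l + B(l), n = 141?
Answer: -9882632508525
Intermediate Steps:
K(l) = 33 + 141*l (K(l) = 141*l + 33 = 33 + 141*l)
(K(1171) - 4406619)*(-874133 + 3204132) = ((33 + 141*1171) - 4406619)*(-874133 + 3204132) = ((33 + 165111) - 4406619)*2329999 = (165144 - 4406619)*2329999 = -4241475*2329999 = -9882632508525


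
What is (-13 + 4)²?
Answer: 81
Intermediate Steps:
(-13 + 4)² = (-9)² = 81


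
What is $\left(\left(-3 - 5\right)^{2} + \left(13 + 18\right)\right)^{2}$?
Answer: $9025$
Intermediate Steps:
$\left(\left(-3 - 5\right)^{2} + \left(13 + 18\right)\right)^{2} = \left(\left(-8\right)^{2} + 31\right)^{2} = \left(64 + 31\right)^{2} = 95^{2} = 9025$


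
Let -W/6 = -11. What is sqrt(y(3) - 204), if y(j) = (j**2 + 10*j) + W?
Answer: 3*I*sqrt(11) ≈ 9.9499*I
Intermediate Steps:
W = 66 (W = -6*(-11) = 66)
y(j) = 66 + j**2 + 10*j (y(j) = (j**2 + 10*j) + 66 = 66 + j**2 + 10*j)
sqrt(y(3) - 204) = sqrt((66 + 3**2 + 10*3) - 204) = sqrt((66 + 9 + 30) - 204) = sqrt(105 - 204) = sqrt(-99) = 3*I*sqrt(11)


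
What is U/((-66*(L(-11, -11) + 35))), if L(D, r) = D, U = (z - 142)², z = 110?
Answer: -64/99 ≈ -0.64646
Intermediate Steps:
U = 1024 (U = (110 - 142)² = (-32)² = 1024)
U/((-66*(L(-11, -11) + 35))) = 1024/((-66*(-11 + 35))) = 1024/((-66*24)) = 1024/(-1584) = 1024*(-1/1584) = -64/99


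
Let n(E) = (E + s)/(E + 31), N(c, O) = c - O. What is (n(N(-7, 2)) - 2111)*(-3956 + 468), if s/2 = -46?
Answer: 81170992/11 ≈ 7.3792e+6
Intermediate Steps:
s = -92 (s = 2*(-46) = -92)
n(E) = (-92 + E)/(31 + E) (n(E) = (E - 92)/(E + 31) = (-92 + E)/(31 + E))
(n(N(-7, 2)) - 2111)*(-3956 + 468) = ((-92 + (-7 - 1*2))/(31 + (-7 - 1*2)) - 2111)*(-3956 + 468) = ((-92 + (-7 - 2))/(31 + (-7 - 2)) - 2111)*(-3488) = ((-92 - 9)/(31 - 9) - 2111)*(-3488) = (-101/22 - 2111)*(-3488) = -46543/22*(-3488) = 81170992/11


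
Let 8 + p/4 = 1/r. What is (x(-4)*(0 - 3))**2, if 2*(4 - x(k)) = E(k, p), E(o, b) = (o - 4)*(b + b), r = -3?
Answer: 620944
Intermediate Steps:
p = -100/3 (p = -32 + 4/(-3) = -32 + 4*(-1/3) = -32 - 4/3 = -100/3 ≈ -33.333)
E(o, b) = 2*b*(-4 + o) (E(o, b) = (-4 + o)*(2*b) = 2*b*(-4 + o))
x(k) = -388/3 + 100*k/3 (x(k) = 4 - (-100)*(-4 + k)/3 = 4 - (800/3 - 200*k/3)/2 = 4 + (-400/3 + 100*k/3) = -388/3 + 100*k/3)
(x(-4)*(0 - 3))**2 = ((-388/3 + (100/3)*(-4))*(0 - 3))**2 = ((-388/3 - 400/3)*(-3))**2 = (-788/3*(-3))**2 = 788**2 = 620944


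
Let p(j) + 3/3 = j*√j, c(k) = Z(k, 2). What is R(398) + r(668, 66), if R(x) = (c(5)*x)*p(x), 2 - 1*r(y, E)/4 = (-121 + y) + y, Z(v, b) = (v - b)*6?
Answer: -12016 + 2851272*√398 ≈ 5.6871e+7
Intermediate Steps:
Z(v, b) = -6*b + 6*v
c(k) = -12 + 6*k (c(k) = -6*2 + 6*k = -12 + 6*k)
r(y, E) = 492 - 8*y (r(y, E) = 8 - 4*((-121 + y) + y) = 8 - 4*(-121 + 2*y) = 8 + (484 - 8*y) = 492 - 8*y)
p(j) = -1 + j^(3/2) (p(j) = -1 + j*√j = -1 + j^(3/2))
R(x) = 18*x*(-1 + x^(3/2)) (R(x) = ((-12 + 6*5)*x)*(-1 + x^(3/2)) = ((-12 + 30)*x)*(-1 + x^(3/2)) = (18*x)*(-1 + x^(3/2)) = 18*x*(-1 + x^(3/2)))
R(398) + r(668, 66) = (-18*398 + 18*398^(5/2)) + (492 - 8*668) = (-7164 + 18*(158404*√398)) + (492 - 5344) = (-7164 + 2851272*√398) - 4852 = -12016 + 2851272*√398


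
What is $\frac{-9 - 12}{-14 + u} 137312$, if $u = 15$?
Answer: $-2883552$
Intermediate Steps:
$\frac{-9 - 12}{-14 + u} 137312 = \frac{-9 - 12}{-14 + 15} \cdot 137312 = - \frac{21}{1} \cdot 137312 = \left(-21\right) 1 \cdot 137312 = \left(-21\right) 137312 = -2883552$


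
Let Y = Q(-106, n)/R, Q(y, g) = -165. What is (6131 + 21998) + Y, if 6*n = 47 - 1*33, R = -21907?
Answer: 616222168/21907 ≈ 28129.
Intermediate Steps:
n = 7/3 (n = (47 - 1*33)/6 = (47 - 33)/6 = (1/6)*14 = 7/3 ≈ 2.3333)
Y = 165/21907 (Y = -165/(-21907) = -165*(-1/21907) = 165/21907 ≈ 0.0075318)
(6131 + 21998) + Y = (6131 + 21998) + 165/21907 = 28129 + 165/21907 = 616222168/21907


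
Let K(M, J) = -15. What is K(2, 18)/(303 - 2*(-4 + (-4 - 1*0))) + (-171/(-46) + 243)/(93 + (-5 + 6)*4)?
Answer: 36633/14674 ≈ 2.4965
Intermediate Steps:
K(2, 18)/(303 - 2*(-4 + (-4 - 1*0))) + (-171/(-46) + 243)/(93 + (-5 + 6)*4) = -15/(303 - 2*(-4 + (-4 - 1*0))) + (-171/(-46) + 243)/(93 + (-5 + 6)*4) = -15/(303 - 2*(-4 + (-4 + 0))) + (-171*(-1/46) + 243)/(93 + 1*4) = -15/(303 - 2*(-4 - 4)) + (171/46 + 243)/(93 + 4) = -15/(303 - 2*(-8)) + (11349/46)/97 = -15/(303 + 16) + (11349/46)*(1/97) = -15/319 + 117/46 = 36633/14674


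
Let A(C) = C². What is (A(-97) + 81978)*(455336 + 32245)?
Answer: 44558564847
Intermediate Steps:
(A(-97) + 81978)*(455336 + 32245) = ((-97)² + 81978)*(455336 + 32245) = (9409 + 81978)*487581 = 91387*487581 = 44558564847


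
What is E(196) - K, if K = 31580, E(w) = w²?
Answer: 6836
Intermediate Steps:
E(196) - K = 196² - 1*31580 = 38416 - 31580 = 6836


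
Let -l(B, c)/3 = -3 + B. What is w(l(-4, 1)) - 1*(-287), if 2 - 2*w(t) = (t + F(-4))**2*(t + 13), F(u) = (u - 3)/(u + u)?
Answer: -502193/64 ≈ -7846.8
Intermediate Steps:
l(B, c) = 9 - 3*B (l(B, c) = -3*(-3 + B) = 9 - 3*B)
F(u) = (-3 + u)/(2*u) (F(u) = (-3 + u)/((2*u)) = (-3 + u)*(1/(2*u)) = (-3 + u)/(2*u))
w(t) = 1 - (7/8 + t)**2*(13 + t)/2 (w(t) = 1 - (t + (1/2)*(-3 - 4)/(-4))**2*(t + 13)/2 = 1 - (t + (1/2)*(-1/4)*(-7))**2*(13 + t)/2 = 1 - (t + 7/8)**2*(13 + t)/2 = 1 - (7/8 + t)**2*(13 + t)/2)
w(l(-4, 1)) - 1*(-287) = (-509/128 - 1505*(9 - 3*(-4))/128 - 59*(9 - 3*(-4))**2/8 - (9 - 3*(-4))**3/2) - 1*(-287) = (-509/128 - 1505*(9 + 12)/128 - 59*(9 + 12)**2/8 - (9 + 12)**3/2) + 287 = (-509/128 - 1505/128*21 - 59/8*21**2 - 1/2*21**3) + 287 = (-509/128 - 31605/128 - 59/8*441 - 1/2*9261) + 287 = (-509/128 - 31605/128 - 26019/8 - 9261/2) + 287 = -520561/64 + 287 = -502193/64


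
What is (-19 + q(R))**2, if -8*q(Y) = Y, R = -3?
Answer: 22201/64 ≈ 346.89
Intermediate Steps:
q(Y) = -Y/8
(-19 + q(R))**2 = (-19 - 1/8*(-3))**2 = (-19 + 3/8)**2 = (-149/8)**2 = 22201/64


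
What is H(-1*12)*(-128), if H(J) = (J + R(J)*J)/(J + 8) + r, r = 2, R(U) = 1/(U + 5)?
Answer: -4096/7 ≈ -585.14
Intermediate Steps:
R(U) = 1/(5 + U)
H(J) = 2 + (J + J/(5 + J))/(8 + J) (H(J) = (J + J/(5 + J))/(J + 8) + 2 = (J + J/(5 + J))/(8 + J) + 2 = 2 + (J + J/(5 + J))/(8 + J))
H(-1*12)*(-128) = ((-1*12 + (5 - 1*12)*(16 + 3*(-1*12)))/((5 - 1*12)*(8 - 1*12)))*(-128) = ((-12 + (5 - 12)*(16 + 3*(-12)))/((5 - 12)*(8 - 12)))*(-128) = ((-12 - 7*(16 - 36))/(-7*(-4)))*(-128) = -⅐*(-¼)*(-12 - 7*(-20))*(-128) = -⅐*(-¼)*(-12 + 140)*(-128) = -⅐*(-¼)*128*(-128) = (32/7)*(-128) = -4096/7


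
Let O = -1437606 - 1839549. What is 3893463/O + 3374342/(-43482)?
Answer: -11622709436/147512685 ≈ -78.791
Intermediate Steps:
O = -3277155
3893463/O + 3374342/(-43482) = 3893463/(-3277155) + 3374342/(-43482) = 3893463*(-1/3277155) + 3374342*(-1/43482) = -8061/6785 - 1687171/21741 = -11622709436/147512685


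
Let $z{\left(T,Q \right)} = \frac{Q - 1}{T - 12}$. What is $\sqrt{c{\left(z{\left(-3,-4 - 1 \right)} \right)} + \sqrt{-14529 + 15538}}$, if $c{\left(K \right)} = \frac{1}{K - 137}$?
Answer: $\frac{\sqrt{-3415 + 466489 \sqrt{1009}}}{683} \approx 5.6354$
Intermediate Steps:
$z{\left(T,Q \right)} = \frac{-1 + Q}{-12 + T}$
$c{\left(K \right)} = \frac{1}{-137 + K}$
$\sqrt{c{\left(z{\left(-3,-4 - 1 \right)} \right)} + \sqrt{-14529 + 15538}} = \sqrt{\frac{1}{-137 + \frac{-1 - 5}{-12 - 3}} + \sqrt{-14529 + 15538}} = \sqrt{\frac{1}{-137 + \frac{-1 - 5}{-15}} + \sqrt{1009}} = \sqrt{\frac{1}{-137 - - \frac{2}{5}} + \sqrt{1009}} = \sqrt{\frac{1}{-137 + \frac{2}{5}} + \sqrt{1009}} = \sqrt{\frac{1}{- \frac{683}{5}} + \sqrt{1009}} = \sqrt{- \frac{5}{683} + \sqrt{1009}}$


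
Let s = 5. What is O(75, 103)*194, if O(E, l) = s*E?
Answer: 72750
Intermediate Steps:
O(E, l) = 5*E
O(75, 103)*194 = (5*75)*194 = 375*194 = 72750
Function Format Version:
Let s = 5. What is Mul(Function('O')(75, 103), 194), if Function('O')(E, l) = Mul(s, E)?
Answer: 72750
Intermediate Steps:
Function('O')(E, l) = Mul(5, E)
Mul(Function('O')(75, 103), 194) = Mul(Mul(5, 75), 194) = Mul(375, 194) = 72750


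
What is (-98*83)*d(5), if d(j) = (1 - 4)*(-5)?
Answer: -122010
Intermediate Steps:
d(j) = 15 (d(j) = -3*(-5) = 15)
(-98*83)*d(5) = -98*83*15 = -8134*15 = -122010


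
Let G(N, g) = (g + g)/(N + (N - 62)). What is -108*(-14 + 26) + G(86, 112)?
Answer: -71168/55 ≈ -1294.0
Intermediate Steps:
G(N, g) = 2*g/(-62 + 2*N) (G(N, g) = (2*g)/(N + (-62 + N)) = (2*g)/(-62 + 2*N) = 2*g/(-62 + 2*N))
-108*(-14 + 26) + G(86, 112) = -108*(-14 + 26) + 112/(-31 + 86) = -108*12 + 112/55 = -1296 + 112*(1/55) = -1296 + 112/55 = -71168/55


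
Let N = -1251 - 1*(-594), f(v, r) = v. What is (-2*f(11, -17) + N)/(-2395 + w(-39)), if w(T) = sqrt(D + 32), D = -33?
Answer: 1626205/5736026 + 679*I/5736026 ≈ 0.28351 + 0.00011837*I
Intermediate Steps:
N = -657 (N = -1251 + 594 = -657)
w(T) = I (w(T) = sqrt(-33 + 32) = sqrt(-1) = I)
(-2*f(11, -17) + N)/(-2395 + w(-39)) = (-2*11 - 657)/(-2395 + I) = (-22 - 657)*((-2395 - I)/5736026) = -679*(-2395 - I)/5736026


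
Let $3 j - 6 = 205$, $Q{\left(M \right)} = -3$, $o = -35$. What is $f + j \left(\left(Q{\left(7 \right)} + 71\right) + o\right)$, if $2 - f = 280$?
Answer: $2043$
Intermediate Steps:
$j = \frac{211}{3}$ ($j = 2 + \frac{1}{3} \cdot 205 = 2 + \frac{205}{3} = \frac{211}{3} \approx 70.333$)
$f = -278$ ($f = 2 - 280 = -278$)
$f + j \left(\left(Q{\left(7 \right)} + 71\right) + o\right) = -278 + \frac{211 \left(\left(-3 + 71\right) - 35\right)}{3} = -278 + \frac{211 \left(68 - 35\right)}{3} = -278 + \frac{211}{3} \cdot 33 = -278 + 2321 = 2043$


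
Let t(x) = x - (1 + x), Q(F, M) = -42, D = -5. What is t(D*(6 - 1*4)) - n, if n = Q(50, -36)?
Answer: 41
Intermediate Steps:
n = -42
t(x) = -1 (t(x) = x + (-1 - x) = -1)
t(D*(6 - 1*4)) - n = -1 - 1*(-42) = -1 + 42 = 41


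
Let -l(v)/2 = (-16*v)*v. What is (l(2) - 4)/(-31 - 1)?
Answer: -31/8 ≈ -3.8750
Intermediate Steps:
l(v) = 32*v**2 (l(v) = -2*(-16*v)*v = -(-32)*v**2 = 32*v**2)
(l(2) - 4)/(-31 - 1) = (32*2**2 - 4)/(-31 - 1) = (32*4 - 4)/(-32) = (128 - 4)*(-1/32) = 124*(-1/32) = -31/8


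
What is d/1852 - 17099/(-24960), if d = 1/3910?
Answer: 3095483891/4518583680 ≈ 0.68506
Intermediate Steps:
d = 1/3910 ≈ 0.00025575
d/1852 - 17099/(-24960) = (1/3910)/1852 - 17099/(-24960) = (1/3910)*(1/1852) - 17099*(-1/24960) = 1/7241320 + 17099/24960 = 3095483891/4518583680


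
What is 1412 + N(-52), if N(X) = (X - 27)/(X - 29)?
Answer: 114451/81 ≈ 1413.0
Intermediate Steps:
N(X) = (-27 + X)/(-29 + X)
1412 + N(-52) = 1412 + (-27 - 52)/(-29 - 52) = 1412 - 79/(-81) = 1412 - 1/81*(-79) = 1412 + 79/81 = 114451/81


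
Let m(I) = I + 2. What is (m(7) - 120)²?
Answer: 12321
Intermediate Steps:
m(I) = 2 + I
(m(7) - 120)² = ((2 + 7) - 120)² = (9 - 120)² = (-111)² = 12321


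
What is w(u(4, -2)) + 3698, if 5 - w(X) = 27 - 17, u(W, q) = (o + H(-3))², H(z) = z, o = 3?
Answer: 3693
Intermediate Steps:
u(W, q) = 0 (u(W, q) = (3 - 3)² = 0² = 0)
w(X) = -5 (w(X) = 5 - (27 - 17) = 5 - 1*10 = 5 - 10 = -5)
w(u(4, -2)) + 3698 = -5 + 3698 = 3693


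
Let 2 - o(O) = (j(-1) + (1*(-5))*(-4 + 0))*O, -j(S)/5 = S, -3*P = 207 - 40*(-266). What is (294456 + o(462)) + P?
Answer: 837877/3 ≈ 2.7929e+5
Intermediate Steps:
P = -10847/3 (P = -(207 - 40*(-266))/3 = -(207 + 10640)/3 = -⅓*10847 = -10847/3 ≈ -3615.7)
j(S) = -5*S
o(O) = 2 - 25*O (o(O) = 2 - (-5*(-1) + (1*(-5))*(-4 + 0))*O = 2 - (5 - 5*(-4))*O = 2 - (5 + 20)*O = 2 - 25*O)
(294456 + o(462)) + P = (294456 + (2 - 25*462)) - 10847/3 = (294456 + (2 - 11550)) - 10847/3 = (294456 - 11548) - 10847/3 = 282908 - 10847/3 = 837877/3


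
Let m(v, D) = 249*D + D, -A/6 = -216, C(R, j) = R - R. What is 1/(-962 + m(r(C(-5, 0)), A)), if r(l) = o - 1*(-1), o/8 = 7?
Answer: 1/323038 ≈ 3.0956e-6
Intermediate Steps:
o = 56 (o = 8*7 = 56)
C(R, j) = 0
r(l) = 57 (r(l) = 56 - 1*(-1) = 56 + 1 = 57)
A = 1296 (A = -6*(-216) = 1296)
m(v, D) = 250*D
1/(-962 + m(r(C(-5, 0)), A)) = 1/(-962 + 250*1296) = 1/(-962 + 324000) = 1/323038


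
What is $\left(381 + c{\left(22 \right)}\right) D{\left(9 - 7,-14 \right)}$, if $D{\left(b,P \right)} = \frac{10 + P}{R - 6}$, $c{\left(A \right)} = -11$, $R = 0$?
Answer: $\frac{740}{3} \approx 246.67$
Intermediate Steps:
$D{\left(b,P \right)} = - \frac{5}{3} - \frac{P}{6}$ ($D{\left(b,P \right)} = \frac{10 + P}{0 - 6} = \frac{10 + P}{-6} = \left(10 + P\right) \left(- \frac{1}{6}\right) = - \frac{5}{3} - \frac{P}{6}$)
$\left(381 + c{\left(22 \right)}\right) D{\left(9 - 7,-14 \right)} = \left(381 - 11\right) \left(- \frac{5}{3} - - \frac{7}{3}\right) = 370 \left(- \frac{5}{3} + \frac{7}{3}\right) = 370 \cdot \frac{2}{3} = \frac{740}{3}$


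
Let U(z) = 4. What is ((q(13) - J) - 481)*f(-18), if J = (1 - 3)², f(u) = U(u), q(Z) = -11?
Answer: -1984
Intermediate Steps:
f(u) = 4
J = 4 (J = (-2)² = 4)
((q(13) - J) - 481)*f(-18) = ((-11 - 1*4) - 481)*4 = ((-11 - 4) - 481)*4 = (-15 - 481)*4 = -496*4 = -1984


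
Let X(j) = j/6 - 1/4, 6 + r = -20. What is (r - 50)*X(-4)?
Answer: 209/3 ≈ 69.667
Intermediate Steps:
r = -26 (r = -6 - 20 = -26)
X(j) = -¼ + j/6 (X(j) = j*(⅙) - 1*¼ = j/6 - ¼ = -¼ + j/6)
(r - 50)*X(-4) = (-26 - 50)*(-¼ + (⅙)*(-4)) = -76*(-¼ - ⅔) = -76*(-11/12) = 209/3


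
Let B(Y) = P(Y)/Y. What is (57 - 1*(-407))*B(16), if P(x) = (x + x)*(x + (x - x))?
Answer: 14848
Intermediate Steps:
P(x) = 2*x**2 (P(x) = (2*x)*(x + 0) = (2*x)*x = 2*x**2)
B(Y) = 2*Y (B(Y) = (2*Y**2)/Y = 2*Y)
(57 - 1*(-407))*B(16) = (57 - 1*(-407))*(2*16) = (57 + 407)*32 = 464*32 = 14848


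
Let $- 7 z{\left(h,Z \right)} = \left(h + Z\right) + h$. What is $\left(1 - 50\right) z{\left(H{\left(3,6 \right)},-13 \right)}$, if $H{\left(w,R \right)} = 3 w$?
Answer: $35$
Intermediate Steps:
$z{\left(h,Z \right)} = - \frac{2 h}{7} - \frac{Z}{7}$ ($z{\left(h,Z \right)} = - \frac{\left(h + Z\right) + h}{7} = - \frac{\left(Z + h\right) + h}{7} = - \frac{Z + 2 h}{7} = - \frac{2 h}{7} - \frac{Z}{7}$)
$\left(1 - 50\right) z{\left(H{\left(3,6 \right)},-13 \right)} = \left(1 - 50\right) \left(- \frac{2 \cdot 3 \cdot 3}{7} - - \frac{13}{7}\right) = \left(1 - 50\right) \left(\left(- \frac{2}{7}\right) 9 + \frac{13}{7}\right) = - 49 \left(- \frac{18}{7} + \frac{13}{7}\right) = \left(-49\right) \left(- \frac{5}{7}\right) = 35$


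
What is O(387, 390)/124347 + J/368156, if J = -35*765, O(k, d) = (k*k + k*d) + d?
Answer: 35839443653/15259698044 ≈ 2.3486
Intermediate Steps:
O(k, d) = d + k**2 + d*k (O(k, d) = (k**2 + d*k) + d = d + k**2 + d*k)
J = -26775
O(387, 390)/124347 + J/368156 = (390 + 387**2 + 390*387)/124347 - 26775/368156 = (390 + 149769 + 150930)*(1/124347) - 26775*1/368156 = 301089*(1/124347) - 26775/368156 = 100363/41449 - 26775/368156 = 35839443653/15259698044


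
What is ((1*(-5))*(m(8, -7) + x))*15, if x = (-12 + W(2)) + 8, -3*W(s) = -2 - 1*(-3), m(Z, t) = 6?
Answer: -125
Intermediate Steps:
W(s) = -⅓ (W(s) = -(-2 - 1*(-3))/3 = -(-2 + 3)/3 = -⅓*1 = -⅓)
x = -13/3 (x = (-12 - ⅓) + 8 = -37/3 + 8 = -13/3 ≈ -4.3333)
((1*(-5))*(m(8, -7) + x))*15 = ((1*(-5))*(6 - 13/3))*15 = -5*5/3*15 = -25/3*15 = -125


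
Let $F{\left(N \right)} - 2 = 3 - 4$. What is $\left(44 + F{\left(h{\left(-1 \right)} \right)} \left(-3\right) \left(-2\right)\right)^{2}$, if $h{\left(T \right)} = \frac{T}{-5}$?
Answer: $2500$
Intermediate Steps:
$h{\left(T \right)} = - \frac{T}{5}$ ($h{\left(T \right)} = T \left(- \frac{1}{5}\right) = - \frac{T}{5}$)
$F{\left(N \right)} = 1$ ($F{\left(N \right)} = 2 + \left(3 - 4\right) = 2 - 1 = 1$)
$\left(44 + F{\left(h{\left(-1 \right)} \right)} \left(-3\right) \left(-2\right)\right)^{2} = \left(44 + 1 \left(-3\right) \left(-2\right)\right)^{2} = \left(44 - -6\right)^{2} = \left(44 + 6\right)^{2} = 50^{2} = 2500$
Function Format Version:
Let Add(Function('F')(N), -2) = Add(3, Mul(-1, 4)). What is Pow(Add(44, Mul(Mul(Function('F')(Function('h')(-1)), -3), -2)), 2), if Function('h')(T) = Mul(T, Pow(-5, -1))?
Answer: 2500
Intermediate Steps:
Function('h')(T) = Mul(Rational(-1, 5), T) (Function('h')(T) = Mul(T, Rational(-1, 5)) = Mul(Rational(-1, 5), T))
Function('F')(N) = 1 (Function('F')(N) = Add(2, Add(3, Mul(-1, 4))) = Add(2, Add(3, -4)) = Add(2, -1) = 1)
Pow(Add(44, Mul(Mul(Function('F')(Function('h')(-1)), -3), -2)), 2) = Pow(Add(44, Mul(Mul(1, -3), -2)), 2) = Pow(Add(44, Mul(-3, -2)), 2) = Pow(Add(44, 6), 2) = Pow(50, 2) = 2500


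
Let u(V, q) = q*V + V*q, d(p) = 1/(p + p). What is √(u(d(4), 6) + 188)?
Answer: √758/2 ≈ 13.766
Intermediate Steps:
d(p) = 1/(2*p)
u(V, q) = 2*V*q (u(V, q) = V*q + V*q = 2*V*q)
√(u(d(4), 6) + 188) = √(2*((½)/4)*6 + 188) = √(2*((½)*(¼))*6 + 188) = √(2*(⅛)*6 + 188) = √(3/2 + 188) = √(379/2) = √758/2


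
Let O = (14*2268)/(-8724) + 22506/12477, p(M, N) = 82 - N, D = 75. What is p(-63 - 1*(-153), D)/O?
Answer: -21165151/5550760 ≈ -3.8130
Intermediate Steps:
O = -5550760/3023593 (O = 31752*(-1/8724) + 22506*(1/12477) = -2646/727 + 7502/4159 = -5550760/3023593 ≈ -1.8358)
p(-63 - 1*(-153), D)/O = (82 - 1*75)/(-5550760/3023593) = (82 - 75)*(-3023593/5550760) = 7*(-3023593/5550760) = -21165151/5550760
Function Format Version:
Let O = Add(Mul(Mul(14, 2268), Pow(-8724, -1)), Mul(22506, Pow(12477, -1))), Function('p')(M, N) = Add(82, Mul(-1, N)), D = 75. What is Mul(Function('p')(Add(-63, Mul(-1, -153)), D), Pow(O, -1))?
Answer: Rational(-21165151, 5550760) ≈ -3.8130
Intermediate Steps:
O = Rational(-5550760, 3023593) (O = Add(Mul(31752, Rational(-1, 8724)), Mul(22506, Rational(1, 12477))) = Add(Rational(-2646, 727), Rational(7502, 4159)) = Rational(-5550760, 3023593) ≈ -1.8358)
Mul(Function('p')(Add(-63, Mul(-1, -153)), D), Pow(O, -1)) = Mul(Add(82, Mul(-1, 75)), Pow(Rational(-5550760, 3023593), -1)) = Mul(Add(82, -75), Rational(-3023593, 5550760)) = Mul(7, Rational(-3023593, 5550760)) = Rational(-21165151, 5550760)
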